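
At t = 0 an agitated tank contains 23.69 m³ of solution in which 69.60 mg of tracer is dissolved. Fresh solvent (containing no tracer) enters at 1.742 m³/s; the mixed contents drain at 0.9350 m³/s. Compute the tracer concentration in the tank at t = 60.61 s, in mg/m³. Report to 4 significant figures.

0.2619 mg/m³

Let m(t) be the amount of tracer. Volume: V(t) = V₀ + (Q_in − Q_out) t = 23.69 + 0.807000 t; V(60.61) = 72.6023 m³.
Solute balance: dm/dt = 0 − Q_out C = −Q_out m/V(t).
Separate: dm/m = −Q_out dt/V(t) ⇒ ln(m/m₀) = −(Q_out/(Q_in−Q_out)) ln(V/V₀).
m = m₀ (V₀/V)^(Q_out/(Q_in−Q_out)) = 69.60 × (23.69/72.6023)^(1.15861) = 19.0142 mg.
C = m/V = 19.0142/72.6023 = 0.261895 mg/m³.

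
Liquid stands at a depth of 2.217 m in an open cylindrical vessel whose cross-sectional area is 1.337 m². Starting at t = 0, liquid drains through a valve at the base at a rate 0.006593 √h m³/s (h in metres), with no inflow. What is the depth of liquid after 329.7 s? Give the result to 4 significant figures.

0.4570 m

Mass balance (ρ constant): A dh/dt = −0.006593 √h.
∫ h^(−1/2) dh = −(0.006593/A) ∫ dt, giving 2√h = 2√h₀ − (0.006593/A) t.
√h = √2.217 − 0.006593·329.7/(2·1.337) = 1.48896 − 0.812907 = 0.676053.
h = 0.676053² = 0.457047 m.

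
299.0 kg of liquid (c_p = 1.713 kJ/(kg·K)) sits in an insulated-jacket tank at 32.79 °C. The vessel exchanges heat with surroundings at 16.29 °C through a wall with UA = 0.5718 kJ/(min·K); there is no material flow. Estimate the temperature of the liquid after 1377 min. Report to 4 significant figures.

Lumped-capacitance energy balance: M c_p dT/dt = UA(T_amb − T).
dT/dt = (T_ss − T)/τ with T_ss = T_amb = 16.2900 °C, τ = M c_p/UA = 299.0·1.713/0.5718 = 895.745 min.
This is linear first-order; T(t) = T_ss + (T₀ − T_ss) e^(−t/τ).
T(1377) = 16.2900 + (16.5000)·0.214968 = 19.8370 °C.

19.84 °C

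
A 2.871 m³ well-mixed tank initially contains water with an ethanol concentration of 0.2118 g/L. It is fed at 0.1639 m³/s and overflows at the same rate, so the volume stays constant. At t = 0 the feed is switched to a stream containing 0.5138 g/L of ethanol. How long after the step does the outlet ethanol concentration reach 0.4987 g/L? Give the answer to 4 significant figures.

52.48 s

Species balance: V dC/dt = Q(C_in − C) ⇒ τ = V/Q = 17.5168 s.
C(t) = C_in + (C₀ − C_in) e^(−t/τ). Set C = 0.4987 and solve for t:
e^(−t/τ) = (C − C_in)/(C₀ − C_in) = (0.4987 − 0.5138)/(0.2118 − 0.5138) = 0.0500000
t = −τ ln(…) = 17.5168 × 2.99573 = 52.4756 s.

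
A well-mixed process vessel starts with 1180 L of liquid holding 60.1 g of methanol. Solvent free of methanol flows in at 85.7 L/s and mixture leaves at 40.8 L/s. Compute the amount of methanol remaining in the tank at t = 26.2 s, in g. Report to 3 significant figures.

32.1 g

Total volume: dV/dt = Q_in − Q_out = 44.900 L/s, so V(t) = 1180 + 44.900 t and V(26.2) = 2356.4 L.
Species balance (pure solvent in): dm/dt = −Q_out · m/V(t).
Separate: dm/m = −Q_out dt/V(t) ⇒ ln(m/m₀) = −(Q_out/(Q_in−Q_out)) ln(V/V₀).
m = m₀ (V₀/V)^(Q_out/(Q_in−Q_out)) = 60.1 × (1180/2356.4)^(0.90869) = 32.058 g.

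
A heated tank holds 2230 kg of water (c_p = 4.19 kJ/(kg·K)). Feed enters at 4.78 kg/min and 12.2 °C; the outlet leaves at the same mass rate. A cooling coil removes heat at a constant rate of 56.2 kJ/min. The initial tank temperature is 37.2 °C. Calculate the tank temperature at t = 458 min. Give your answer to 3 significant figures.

19.8 °C

M c_p dT/dt = ṁ c_p (T_in − T) − Q̇.
τ = M/ṁ = 466.53 min; T_ss = T_in − Q̇/(ṁ c_p) = 12.2 − 56.2/(4.78·4.19) = 9.3940 °C.
This is linear first-order; T(t) = T_ss + (T₀ − T_ss) e^(−t/τ).
T(458) = 9.3940 + (27.806)·e^(−458/466.53) = 9.3940 + (27.806)·0.37467 = 19.812 °C.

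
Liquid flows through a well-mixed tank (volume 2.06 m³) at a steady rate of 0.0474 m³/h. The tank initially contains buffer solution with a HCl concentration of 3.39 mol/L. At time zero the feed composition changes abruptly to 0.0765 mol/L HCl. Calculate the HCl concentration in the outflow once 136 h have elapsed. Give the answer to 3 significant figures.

Mass balance on the solute (V constant): V dC/dt = Q(C_in − C).
So dC/dt = (C_in − C)/τ with τ = V/Q = 2.06/0.0474 = 43.460 h.
This is linear first-order; C(t) = C_in + (C₀ − C_in) e^(−t/τ).
C(136) = 0.0765 + (3.39 − 0.0765)·e^(−136/43.460) = 0.0765 + (3.3135)·0.043748 = 0.22146 mol/L.

0.221 mol/L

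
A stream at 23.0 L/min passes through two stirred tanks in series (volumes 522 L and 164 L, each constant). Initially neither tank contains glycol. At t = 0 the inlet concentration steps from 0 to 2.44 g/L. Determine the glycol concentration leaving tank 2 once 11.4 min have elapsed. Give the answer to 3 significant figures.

Each tank obeys Vᵢ dCᵢ/dt = Q(Cᵢ₋₁ − Cᵢ), so τᵢ = Vᵢ/Q.
τ₁ = 522/23.0 = 22.696 min; τ₂ = 164/23.0 = 7.1304 min.
Tank 1: C₁ = C_in(1 − e^(−t/τ₁)). Tank 2 (τ₁ ≠ τ₂): C₂ = C_in[1 − (τ₁ e^(−t/τ₁) − τ₂ e^(−t/τ₂))/(τ₁ − τ₂)].
At t = 11.4: e^(−t/τ₁) = 0.60514, e^(−t/τ₂) = 0.20214.
C₂ = 2.44·[1 − (22.696·0.60514 − 7.1304·0.20214)/(15.565)] = 2.44·0.21025 = 0.51301 g/L.

0.513 g/L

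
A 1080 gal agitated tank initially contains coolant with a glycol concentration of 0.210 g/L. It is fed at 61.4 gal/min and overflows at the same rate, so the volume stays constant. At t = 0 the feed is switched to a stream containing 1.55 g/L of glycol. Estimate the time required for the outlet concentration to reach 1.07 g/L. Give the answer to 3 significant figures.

18.1 min

Species balance: V dC/dt = Q(C_in − C) ⇒ τ = V/Q = 17.590 min.
C(t) = C_in + (C₀ − C_in) e^(−t/τ). Set C = 1.07 and solve for t:
e^(−t/τ) = (C − C_in)/(C₀ − C_in) = (1.07 − 1.55)/(0.210 − 1.55) = 0.35821
t = −τ ln(…) = 17.590 × 1.0266 = 18.058 min.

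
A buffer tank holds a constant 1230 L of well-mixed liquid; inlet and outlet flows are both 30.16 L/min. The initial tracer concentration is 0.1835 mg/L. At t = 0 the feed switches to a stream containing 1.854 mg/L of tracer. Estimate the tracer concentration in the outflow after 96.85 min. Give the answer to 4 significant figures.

Unsteady species balance (constant V, well mixed): V dC/dt = Q(C_in − C).
Rewrite as dC/dt + C/τ = C_in/τ, τ = V/Q = 40.7825 min.
Integrating: C(t) = C_in + (C₀ − C_in) e^(−t/τ).
C(96.85) = 1.854 + (0.1835 − 1.854)·e^(−96.85/40.7825) = 1.854 + (-1.67050)·0.0930337 = 1.69859 mg/L.

1.699 mg/L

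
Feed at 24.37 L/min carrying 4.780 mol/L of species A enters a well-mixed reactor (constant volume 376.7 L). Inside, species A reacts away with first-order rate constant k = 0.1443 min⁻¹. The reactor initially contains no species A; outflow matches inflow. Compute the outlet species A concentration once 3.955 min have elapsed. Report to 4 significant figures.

Accumulation = in − out − consumed: V dC/dt = Q C_in − Q C − k V C.
dC/dt = (Q/V) C_in − (Q/V + k) C; effective rate a = Q/V + k = 0.0646934 + 0.1443 = 0.208993 min⁻¹.
C_ss = Q C_in/(Q + kV) = 1.47964 mol/L; C(t) = C_ss + (C₀ − C_ss) e^(−a t).
C(3.955) = 1.47964 + (-1.47964)·e^(−0.208993·3.955) = 1.47964 + (-1.47964)·0.437548 = 0.832225 mol/L.

0.8322 mol/L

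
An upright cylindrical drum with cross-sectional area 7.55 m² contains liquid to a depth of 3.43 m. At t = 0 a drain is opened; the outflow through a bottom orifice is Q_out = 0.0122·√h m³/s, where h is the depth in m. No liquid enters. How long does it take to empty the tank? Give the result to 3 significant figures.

2290 s

With no inflow, A dh/dt = −0.0122 √h.
∫ h^(−1/2) dh = −(0.0122/A) ∫ dt, giving 2√h = 2√h₀ − (0.0122/A) t.
Tank is empty when √h = 0: t_empty = 2A√h₀/0.0122.
t_empty = 2·7.55·√3.43/0.0122 = 15.100·1.8520/0.0122 = 2292.3 s.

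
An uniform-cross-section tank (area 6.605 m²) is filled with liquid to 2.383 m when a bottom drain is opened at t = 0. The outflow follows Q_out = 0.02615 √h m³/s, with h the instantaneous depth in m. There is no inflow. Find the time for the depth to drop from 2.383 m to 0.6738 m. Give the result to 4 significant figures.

With no inflow, A dh/dt = −0.02615 √h.
This is separable: 2 d(√h)/dt = −0.02615/A, so √h = √h₀ − (0.02615/(2A)) t.
t = 2A(√h₀ − √h)/0.02615 = 2·6.605·(√2.383 − √0.6738)/0.02615
  = 13.2100 × (1.54370 − 0.820853) / 0.02615 = 365.154 s.

365.2 s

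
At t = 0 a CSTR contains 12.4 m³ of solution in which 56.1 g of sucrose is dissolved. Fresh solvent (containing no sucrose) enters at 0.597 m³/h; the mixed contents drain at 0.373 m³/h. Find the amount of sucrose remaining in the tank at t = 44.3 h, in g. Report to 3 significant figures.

Let m(t) be the amount of sucrose. Volume: V(t) = V₀ + (Q_in − Q_out) t = 12.4 + 0.22400 t; V(44.3) = 22.323 m³.
No sucrose enters, so dm/dt = −Q_out · (m/V).
Separate: dm/m = −Q_out dt/V(t) ⇒ ln(m/m₀) = −(Q_out/(Q_in−Q_out)) ln(V/V₀).
m = m₀ (V₀/V)^(Q_out/(Q_in−Q_out)) = 56.1 × (12.4/22.323)^(1.6652) = 21.076 g.

21.1 g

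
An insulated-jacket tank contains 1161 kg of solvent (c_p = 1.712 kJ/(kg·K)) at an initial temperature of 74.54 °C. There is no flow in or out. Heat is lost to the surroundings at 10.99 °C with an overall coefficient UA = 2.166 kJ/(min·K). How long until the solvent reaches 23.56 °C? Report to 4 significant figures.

M c_p dT/dt = −UA(T − T_amb).
τ = M c_p/UA = 917.651 min; T_ss = T_amb = 10.9900 °C.
T(t) = T_ss + (T₀ − T_ss)e^(−t/τ); set T = 23.56:
t = −τ ln[(T − T_ss)/(T₀ − T_ss)] = −917.651 · ln(0.197797) = 1487.07 min.

1487 min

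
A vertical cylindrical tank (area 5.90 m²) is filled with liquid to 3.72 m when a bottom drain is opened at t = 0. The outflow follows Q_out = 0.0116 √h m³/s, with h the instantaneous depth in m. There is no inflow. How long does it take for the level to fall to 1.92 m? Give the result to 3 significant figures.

552 s

With no inflow, A dh/dt = −0.0116 √h.
∫ h^(−1/2) dh = −(0.0116/A) ∫ dt, giving 2√h = 2√h₀ − (0.0116/A) t.
t = 2A(√h₀ − √h)/0.0116 = 2·5.90·(√3.72 − √1.92)/0.0116
  = 11.800 × (1.9287 − 1.3856) / 0.0116 = 552.45 s.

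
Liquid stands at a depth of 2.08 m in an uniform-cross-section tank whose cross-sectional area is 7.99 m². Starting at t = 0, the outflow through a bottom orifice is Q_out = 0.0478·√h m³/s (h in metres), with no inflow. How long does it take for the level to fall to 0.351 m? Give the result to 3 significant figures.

With no inflow, A dh/dt = −0.0478 √h.
∫ h^(−1/2) dh = −(0.0478/A) ∫ dt, giving 2√h = 2√h₀ − (0.0478/A) t.
t = 2A(√h₀ − √h)/0.0478 = 2·7.99·(√2.08 − √0.351)/0.0478
  = 15.980 × (1.4422 − 0.59245) / 0.0478 = 284.09 s.

284 s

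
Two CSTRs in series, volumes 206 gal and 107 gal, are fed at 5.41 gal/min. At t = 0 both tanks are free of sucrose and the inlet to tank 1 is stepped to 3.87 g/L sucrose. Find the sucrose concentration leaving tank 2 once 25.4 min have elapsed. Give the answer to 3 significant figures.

0.895 g/L

Time constants: τᵢ = Vᵢ/Q for each well-mixed tank.
τ₁ = 206/5.41 = 38.078 min; τ₂ = 107/5.41 = 19.778 min.
Solving the cascade with C₁(0)=C₂(0)=0 gives C₂(t) = C_in[1 − (τ₁ e^(−t/τ₁) − τ₂ e^(−t/τ₂))/(τ₁ − τ₂)].
At t = 25.4: e^(−t/τ₁) = 0.51322, e^(−t/τ₂) = 0.27686.
C₂ = 3.87·[1 − (38.078·0.51322 − 19.778·0.27686)/(18.299)] = 3.87·0.23133 = 0.89524 g/L.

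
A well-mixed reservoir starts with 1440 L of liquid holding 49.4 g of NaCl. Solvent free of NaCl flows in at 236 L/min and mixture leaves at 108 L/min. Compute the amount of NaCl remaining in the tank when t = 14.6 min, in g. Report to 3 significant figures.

Total volume: dV/dt = Q_in − Q_out = 128.00 L/min, so V(t) = 1440 + 128.00 t and V(14.6) = 3308.8 L.
Solute balance: dm/dt = 0 − Q_out C = −Q_out m/V(t).
dm/m = −Q_out dt/(V₀ + 128.00 t); integrating gives ln(m/m₀) = −(Q_out/(Q_in−Q_out)) ln(V/V₀).
m = m₀ (V₀/V)^(Q_out/(Q_in−Q_out)) = 49.4 × (1440/3308.8)^(0.84375) = 24.483 g.

24.5 g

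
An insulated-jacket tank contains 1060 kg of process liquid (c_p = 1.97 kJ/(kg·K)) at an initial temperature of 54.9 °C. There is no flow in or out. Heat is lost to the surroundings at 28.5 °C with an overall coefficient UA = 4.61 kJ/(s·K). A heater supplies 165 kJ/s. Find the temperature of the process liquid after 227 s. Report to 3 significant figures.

58.6 °C

Heat balance on the well-mixed liquid: M c_p dT/dt = −UA(T − T_amb) + Q̇.
dT/dt = (T_ss − T)/τ with T_ss = T_amb + Q̇/UA = 28.5 + 165/4.61 = 64.292 °C, τ = M c_p/UA = 1060·1.97/4.61 = 452.97 s.
Solution: T(t) = T_ss + (T₀ − T_ss) e^(−t/τ).
T(227) = 64.292 + (-9.3918)·0.60584 = 58.602 °C.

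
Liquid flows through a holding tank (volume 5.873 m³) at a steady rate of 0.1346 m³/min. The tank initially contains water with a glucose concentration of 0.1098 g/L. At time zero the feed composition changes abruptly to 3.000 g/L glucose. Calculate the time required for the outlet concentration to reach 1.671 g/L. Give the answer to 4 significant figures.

Species balance: V dC/dt = Q(C_in − C) ⇒ τ = V/Q = 43.6330 min.
C(t) = C_in + (C₀ − C_in) e^(−t/τ). Set C = 1.671 and solve for t:
e^(−t/τ) = (C − C_in)/(C₀ − C_in) = (1.671 − 3.000)/(0.1098 − 3.000) = 0.459830
t = −τ ln(…) = 43.6330 × 0.776899 = 33.8984 min.

33.90 min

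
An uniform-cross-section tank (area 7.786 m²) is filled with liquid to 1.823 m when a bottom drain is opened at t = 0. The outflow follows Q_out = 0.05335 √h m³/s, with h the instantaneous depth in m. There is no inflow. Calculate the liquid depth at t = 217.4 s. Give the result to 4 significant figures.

With no inflow, A dh/dt = −0.05335 √h.
∫ h^(−1/2) dh = −(0.05335/A) ∫ dt, giving 2√h = 2√h₀ − (0.05335/A) t.
√h = √1.823 − 0.05335·217.4/(2·7.786) = 1.35019 − 0.744817 = 0.605368.
h = 0.605368² = 0.366471 m.

0.3665 m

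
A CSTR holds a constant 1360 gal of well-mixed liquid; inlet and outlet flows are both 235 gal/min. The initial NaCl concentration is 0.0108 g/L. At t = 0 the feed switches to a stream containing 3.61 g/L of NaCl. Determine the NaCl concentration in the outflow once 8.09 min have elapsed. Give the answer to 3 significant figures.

Accumulation = in − out for the solute gives V dC/dt = Q(C_in − C).
Rewrite as dC/dt + C/τ = C_in/τ, τ = V/Q = 5.7872 min.
Integrating: C(t) = C_in + (C₀ − C_in) e^(−t/τ).
C(8.09) = 3.61 + (0.0108 − 3.61)·e^(−8.09/5.7872) = 3.61 + (-3.5992)·0.24711 = 2.7206 g/L.

2.72 g/L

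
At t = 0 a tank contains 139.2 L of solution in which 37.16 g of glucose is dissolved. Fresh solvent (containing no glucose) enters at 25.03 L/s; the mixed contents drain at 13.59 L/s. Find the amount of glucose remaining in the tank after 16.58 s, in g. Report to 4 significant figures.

Let m(t) be the amount of glucose. Volume: V(t) = V₀ + (Q_in − Q_out) t = 139.2 + 11.4400 t; V(16.58) = 328.875 L.
No glucose enters, so dm/dt = −Q_out · (m/V).
Separate: dm/m = −Q_out dt/V(t) ⇒ ln(m/m₀) = −(Q_out/(Q_in−Q_out)) ln(V/V₀).
m = m₀ (V₀/V)^(Q_out/(Q_in−Q_out)) = 37.16 × (139.2/328.875)^(1.18794) = 13.3816 g.

13.38 g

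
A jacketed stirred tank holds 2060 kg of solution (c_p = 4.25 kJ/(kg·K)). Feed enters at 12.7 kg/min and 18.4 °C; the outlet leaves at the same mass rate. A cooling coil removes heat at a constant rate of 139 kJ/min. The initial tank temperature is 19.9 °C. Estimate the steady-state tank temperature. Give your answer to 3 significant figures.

M c_p dT/dt = ṁ c_p (T_in − T) − Q̇.
At steady state dT/dt = 0 ⇒ T_ss = T_in − Q̇/(ṁ c_p) = 18.4 − 139/(12.7·4.25) = 15.825 °C.

15.8 °C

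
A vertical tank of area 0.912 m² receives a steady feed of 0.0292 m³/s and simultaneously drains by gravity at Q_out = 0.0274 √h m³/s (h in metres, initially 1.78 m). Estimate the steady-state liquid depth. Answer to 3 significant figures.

1.14 m

Volume balance on the tank: A dh/dt = Q_in − 0.0274 √h. At steady state dh/dt = 0:
Q_in = 0.0274 √h_ss ⇒ √h_ss = 0.0292/0.0274 = 1.0657.
h_ss = 1.0657² = 1.1357 m. (Since h₀ = 1.78 m > h_ss, the level will fall toward this value.)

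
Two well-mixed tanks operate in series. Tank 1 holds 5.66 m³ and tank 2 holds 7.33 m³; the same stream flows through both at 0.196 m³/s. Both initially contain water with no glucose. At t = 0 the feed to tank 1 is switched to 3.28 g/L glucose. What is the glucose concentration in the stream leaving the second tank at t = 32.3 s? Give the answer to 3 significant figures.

Time constants: τᵢ = Vᵢ/Q for each well-mixed tank.
τ₁ = 5.66/0.196 = 28.878 s; τ₂ = 7.33/0.196 = 37.398 s.
Tank 1: C₁ = C_in(1 − e^(−t/τ₁)). Tank 2 (τ₁ ≠ τ₂): C₂ = C_in[1 − (τ₁ e^(−t/τ₁) − τ₂ e^(−t/τ₂))/(τ₁ − τ₂)].
At t = 32.3: e^(−t/τ₁) = 0.32676, e^(−t/τ₂) = 0.42161.
C₂ = 3.28·[1 − (28.878·0.32676 − 37.398·0.42161)/(-8.5204)] = 3.28·0.25695 = 0.84281 g/L.

0.843 g/L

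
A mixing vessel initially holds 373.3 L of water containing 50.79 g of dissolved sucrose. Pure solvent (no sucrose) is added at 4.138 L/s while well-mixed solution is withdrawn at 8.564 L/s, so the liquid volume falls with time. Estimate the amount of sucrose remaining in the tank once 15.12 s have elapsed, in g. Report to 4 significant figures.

Let m(t) be the amount of sucrose. Volume: V(t) = V₀ + (Q_in − Q_out) t = 373.3 − 4.42600 t; V(15.12) = 306.379 L.
Solute balance: dm/dt = 0 − Q_out C = −Q_out m/V(t).
dm/m = −Q_out dt/(V₀ − 4.42600 t); integrating gives ln(m/m₀) = −(Q_out/(Q_in−Q_out)) ln(V/V₀).
m = m₀ (V₀/V)^(Q_out/(Q_in−Q_out)) = 50.79 × (373.3/306.379)^(-1.93493) = 34.6548 g.

34.65 g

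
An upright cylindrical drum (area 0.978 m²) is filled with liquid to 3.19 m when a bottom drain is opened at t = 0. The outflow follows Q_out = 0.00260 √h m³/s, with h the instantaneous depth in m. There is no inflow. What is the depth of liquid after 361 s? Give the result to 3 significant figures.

1.71 m

A dh/dt = −Q_out = −0.00260 √h.
Separate and integrate: 2(√h − √h₀) = −(0.00260/A) t.
√h = √3.19 − 0.00260·361/(2·0.978) = 1.7861 − 0.47986 = 1.3062.
h = 1.3062² = 1.7062 m.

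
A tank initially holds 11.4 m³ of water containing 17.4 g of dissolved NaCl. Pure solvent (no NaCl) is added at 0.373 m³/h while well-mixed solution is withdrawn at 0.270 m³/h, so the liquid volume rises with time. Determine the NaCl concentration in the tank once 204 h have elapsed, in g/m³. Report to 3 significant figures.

0.0347 g/m³

Total volume: dV/dt = Q_in − Q_out = 0.10300 m³/h, so V(t) = 11.4 + 0.10300 t and V(204) = 32.412 m³.
Species balance (pure solvent in): dm/dt = −Q_out · m/V(t).
dm/m = −Q_out dt/(V₀ + 0.10300 t); integrating gives ln(m/m₀) = −(Q_out/(Q_in−Q_out)) ln(V/V₀).
m = m₀ (V₀/V)^(Q_out/(Q_in−Q_out)) = 17.4 × (11.4/32.412)^(2.6214) = 1.1245 g.
C = m/V = 1.1245/32.412 = 0.034695 g/m³.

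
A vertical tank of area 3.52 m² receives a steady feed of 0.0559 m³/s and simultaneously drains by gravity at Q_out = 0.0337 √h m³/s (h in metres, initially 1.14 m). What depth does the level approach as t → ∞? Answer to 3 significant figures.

2.75 m

A dh/dt = Q_in − 0.0337 √h. Steady state requires inflow = outflow:
Q_in = 0.0337 √h_ss ⇒ √h_ss = 0.0559/0.0337 = 1.6588.
h_ss = 1.6588² = 2.7515 m. (Since h₀ = 1.14 m < h_ss, the level will rise toward this value.)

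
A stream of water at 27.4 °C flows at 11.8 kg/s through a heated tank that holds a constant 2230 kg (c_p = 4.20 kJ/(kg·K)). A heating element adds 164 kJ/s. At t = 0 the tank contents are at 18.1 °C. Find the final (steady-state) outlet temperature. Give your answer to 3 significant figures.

Energy balance: M c_p dT/dt = ṁ c_p (T_in − T) + 164.
At steady state dT/dt = 0 ⇒ T_ss = T_in + Q̇/(ṁ c_p) = 27.4 + 164/(11.8·4.20) = 30.709 °C.

30.7 °C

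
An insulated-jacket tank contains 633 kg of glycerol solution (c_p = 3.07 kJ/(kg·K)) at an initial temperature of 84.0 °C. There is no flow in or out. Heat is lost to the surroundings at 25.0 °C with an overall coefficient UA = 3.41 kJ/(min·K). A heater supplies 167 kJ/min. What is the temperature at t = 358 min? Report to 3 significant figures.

79.3 °C

M c_p dT/dt = −UA(T − T_amb) + Q̇.
dT/dt = (T_ss − T)/τ with T_ss = T_amb + Q̇/UA = 25.0 + 167/3.41 = 73.974 °C, τ = M c_p/UA = 633·3.07/3.41 = 569.89 min.
This is linear first-order; T(t) = T_ss + (T₀ − T_ss) e^(−t/τ).
T(358) = 73.974 + (10.026)·0.53355 = 79.323 °C.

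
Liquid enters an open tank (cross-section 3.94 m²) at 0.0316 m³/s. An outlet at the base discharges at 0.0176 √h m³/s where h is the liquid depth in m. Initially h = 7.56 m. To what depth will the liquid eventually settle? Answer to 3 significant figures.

3.22 m

A dh/dt = Q_in − 0.0176 √h. Steady state requires inflow = outflow:
Q_in = 0.0176 √h_ss ⇒ √h_ss = 0.0316/0.0176 = 1.7955.
h_ss = 1.7955² = 3.2237 m. (Since h₀ = 7.56 m > h_ss, the level will fall toward this value.)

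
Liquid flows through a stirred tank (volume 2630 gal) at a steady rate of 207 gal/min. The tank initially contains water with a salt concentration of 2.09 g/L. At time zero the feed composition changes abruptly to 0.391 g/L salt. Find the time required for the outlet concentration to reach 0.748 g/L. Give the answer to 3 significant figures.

19.8 min

Species balance on the tank: V dC/dt = Q(C_in − C), so τ = V/Q = 12.705 min.
C(t) = C_in + (C₀ − C_in) e^(−t/τ). Set C = 0.748 and solve for t:
e^(−t/τ) = (C − C_in)/(C₀ − C_in) = (0.748 − 0.391)/(2.09 − 0.391) = 0.21012
t = −τ ln(…) = 12.705 × 1.5601 = 19.821 min.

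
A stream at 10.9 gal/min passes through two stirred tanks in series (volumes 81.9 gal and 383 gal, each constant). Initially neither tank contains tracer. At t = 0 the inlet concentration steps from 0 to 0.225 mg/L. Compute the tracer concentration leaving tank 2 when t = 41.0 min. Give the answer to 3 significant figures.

0.136 mg/L

Time constants: τᵢ = Vᵢ/Q for each well-mixed tank.
τ₁ = 81.9/10.9 = 7.5138 min; τ₂ = 383/10.9 = 35.138 min.
Solving the cascade with C₁(0)=C₂(0)=0 gives C₂(t) = C_in[1 − (τ₁ e^(−t/τ₁) − τ₂ e^(−t/τ₂))/(τ₁ − τ₂)].
At t = 41.0: e^(−t/τ₁) = 0.0042678, e^(−t/τ₂) = 0.31135.
C₂ = 0.225·[1 − (7.5138·0.0042678 − 35.138·0.31135)/(-27.624)] = 0.225·0.60512 = 0.13615 mg/L.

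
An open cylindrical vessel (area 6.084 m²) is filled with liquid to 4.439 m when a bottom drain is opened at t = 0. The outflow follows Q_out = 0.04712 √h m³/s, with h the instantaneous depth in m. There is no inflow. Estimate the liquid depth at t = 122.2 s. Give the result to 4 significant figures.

Accumulation of liquid (constant cross-section A): A dh/dt = −0.04712 √h.
Separate and integrate: 2(√h − √h₀) = −(0.04712/A) t.
√h = √4.439 − 0.04712·122.2/(2·6.084) = 2.10689 − 0.473214 = 1.63368.
h = 1.63368² = 2.66891 m.

2.669 m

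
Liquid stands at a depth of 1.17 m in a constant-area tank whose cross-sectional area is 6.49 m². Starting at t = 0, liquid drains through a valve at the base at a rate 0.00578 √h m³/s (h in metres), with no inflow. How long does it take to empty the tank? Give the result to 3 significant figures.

Unsteady balance on liquid volume: A dh/dt = −0.00578 √h.
∫ h^(−1/2) dh = −(0.00578/A) ∫ dt, giving 2√h = 2√h₀ − (0.00578/A) t.
Tank is empty when √h = 0: t_empty = 2A√h₀/0.00578.
t_empty = 2·6.49·√1.17/0.00578 = 12.980·1.0817/0.00578 = 2429.1 s.

2430 s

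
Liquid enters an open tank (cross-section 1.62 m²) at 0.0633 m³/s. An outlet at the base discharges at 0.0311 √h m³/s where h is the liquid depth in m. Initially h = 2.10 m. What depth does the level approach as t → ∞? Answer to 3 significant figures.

4.14 m

Level balance: A dh/dt = 0.0633 − 0.0311 √h. Setting dh/dt = 0:
Q_in = 0.0311 √h_ss ⇒ √h_ss = 0.0633/0.0311 = 2.0354.
h_ss = 2.0354² = 4.1427 m. (Since h₀ = 2.10 m < h_ss, the level will rise toward this value.)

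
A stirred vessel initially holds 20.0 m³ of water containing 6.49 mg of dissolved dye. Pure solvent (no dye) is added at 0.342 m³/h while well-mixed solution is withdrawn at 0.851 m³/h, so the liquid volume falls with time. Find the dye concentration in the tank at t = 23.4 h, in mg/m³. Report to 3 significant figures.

Total volume: dV/dt = Q_in − Q_out = -0.50900 m³/h, so V(t) = 20.0 − 0.50900 t and V(23.4) = 8.0894 m³.
Species balance (pure solvent in): dm/dt = −Q_out · m/V(t).
Separate: dm/m = −Q_out dt/V(t) ⇒ ln(m/m₀) = −(Q_out/(Q_in−Q_out)) ln(V/V₀).
m = m₀ (V₀/V)^(Q_out/(Q_in−Q_out)) = 6.49 × (20.0/8.0894)^(-1.6719) = 1.4289 mg.
C = m/V = 1.4289/8.0894 = 0.17664 mg/m³.

0.177 mg/m³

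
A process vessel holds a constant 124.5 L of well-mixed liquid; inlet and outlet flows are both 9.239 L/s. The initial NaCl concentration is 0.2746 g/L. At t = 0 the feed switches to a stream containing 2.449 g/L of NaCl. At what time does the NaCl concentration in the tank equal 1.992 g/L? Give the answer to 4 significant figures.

21.02 s

Transient balance on the dissolved component: V dC/dt = Q(C_in − C), so τ = V/Q = 13.4755 s.
C(t) = C_in + (C₀ − C_in) e^(−t/τ). Set C = 1.992 and solve for t:
e^(−t/τ) = (C − C_in)/(C₀ − C_in) = (1.992 − 2.449)/(0.2746 − 2.449) = 0.210173
t = −τ ln(…) = 13.4755 × 1.55982 = 21.0194 s.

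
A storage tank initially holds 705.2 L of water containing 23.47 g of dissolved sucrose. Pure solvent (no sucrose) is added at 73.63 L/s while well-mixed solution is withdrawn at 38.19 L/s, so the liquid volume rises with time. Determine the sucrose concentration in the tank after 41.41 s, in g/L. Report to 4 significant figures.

0.003213 g/L

Let m(t) be the amount of sucrose. Volume: V(t) = V₀ + (Q_in − Q_out) t = 705.2 + 35.4400 t; V(41.41) = 2172.77 L.
No sucrose enters, so dm/dt = −Q_out · (m/V).
dm/m = −Q_out dt/(V₀ + 35.4400 t); integrating gives ln(m/m₀) = −(Q_out/(Q_in−Q_out)) ln(V/V₀).
m = m₀ (V₀/V)^(Q_out/(Q_in−Q_out)) = 23.47 × (705.2/2172.77)^(1.07760) = 6.98056 g.
C = m/V = 6.98056/2172.77 = 0.00321275 g/L.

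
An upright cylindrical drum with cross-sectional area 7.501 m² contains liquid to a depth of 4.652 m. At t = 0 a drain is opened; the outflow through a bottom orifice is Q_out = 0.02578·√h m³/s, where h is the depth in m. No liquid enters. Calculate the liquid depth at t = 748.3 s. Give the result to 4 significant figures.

Unsteady balance on liquid volume: A dh/dt = −0.02578 √h.
This is separable: 2 d(√h)/dt = −0.02578/A, so √h = √h₀ − (0.02578/(2A)) t.
√h = √4.652 − 0.02578·748.3/(2·7.501) = 2.15685 − 1.28591 = 0.870943.
h = 0.870943² = 0.758541 m.

0.7585 m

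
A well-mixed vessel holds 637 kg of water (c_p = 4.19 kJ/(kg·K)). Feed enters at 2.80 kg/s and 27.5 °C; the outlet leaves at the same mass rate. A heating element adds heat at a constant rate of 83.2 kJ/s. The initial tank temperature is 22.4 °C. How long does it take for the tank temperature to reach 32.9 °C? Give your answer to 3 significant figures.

449 s

M c_p dT/dt = ṁ c_p (T_in − T) + Q̇.
τ = M/ṁ = 227.50 s; T_ss = T_in + Q̇/(ṁ c_p) = 34.592 °C.
T(t) = T_ss + (T₀ − T_ss) e^(−t/τ). Set T = 32.9:
e^(−t/τ) = (32.9 − 34.592)/(22.4 − 34.592) = 0.13876
t = −227.50 · ln(0.13876) = 449.32 s.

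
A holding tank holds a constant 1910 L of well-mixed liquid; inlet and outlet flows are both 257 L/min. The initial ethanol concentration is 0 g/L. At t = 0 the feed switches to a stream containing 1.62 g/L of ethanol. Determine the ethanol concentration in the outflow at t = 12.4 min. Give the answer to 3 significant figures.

Unsteady species balance (constant V, well mixed): V dC/dt = Q(C_in − C).
So dC/dt = (C_in − C)/τ with τ = V/Q = 1910/257 = 7.4319 min.
This is linear first-order; C(t) = C_in + (C₀ − C_in) e^(−t/τ).
C(12.4) = 1.62 + (0 − 1.62)·e^(−12.4/7.4319) = 1.62 + (-1.6200)·0.18853 = 1.3146 g/L.

1.31 g/L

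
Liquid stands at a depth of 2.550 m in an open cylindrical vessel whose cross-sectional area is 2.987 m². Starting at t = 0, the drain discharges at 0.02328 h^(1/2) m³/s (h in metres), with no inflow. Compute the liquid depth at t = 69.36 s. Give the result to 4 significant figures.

1.760 m

A dh/dt = −Q_out = −0.02328 √h.
Separate and integrate: 2(√h − √h₀) = −(0.02328/A) t.
√h = √2.550 − 0.02328·69.36/(2·2.987) = 1.59687 − 0.270288 = 1.32658.
h = 1.32658² = 1.75982 m.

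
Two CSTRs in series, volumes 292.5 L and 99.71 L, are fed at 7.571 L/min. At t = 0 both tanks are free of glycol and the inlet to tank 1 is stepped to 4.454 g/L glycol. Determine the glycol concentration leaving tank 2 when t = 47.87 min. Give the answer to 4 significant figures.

Each tank obeys Vᵢ dCᵢ/dt = Q(Cᵢ₋₁ − Cᵢ), so τᵢ = Vᵢ/Q.
τ₁ = 292.5/7.571 = 38.6343 min; τ₂ = 99.71/7.571 = 13.1700 min.
Tank 1: C₁ = C_in(1 − e^(−t/τ₁)). Tank 2 (τ₁ ≠ τ₂): C₂ = C_in[1 − (τ₁ e^(−t/τ₁) − τ₂ e^(−t/τ₂))/(τ₁ − τ₂)].
At t = 47.87: e^(−t/τ₁) = 0.289658, e^(−t/τ₂) = 0.0263898.
C₂ = 4.454·[1 − (38.6343·0.289658 − 13.1700·0.0263898)/(25.4643)] = 4.454·0.574182 = 2.55740 g/L.

2.557 g/L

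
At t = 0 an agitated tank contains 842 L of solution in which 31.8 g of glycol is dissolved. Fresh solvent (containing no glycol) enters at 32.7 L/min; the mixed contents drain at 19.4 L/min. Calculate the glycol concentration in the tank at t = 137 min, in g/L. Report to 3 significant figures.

Let m(t) be the amount of glycol. Volume: V(t) = V₀ + (Q_in − Q_out) t = 842 + 13.300 t; V(137) = 2664.1 L.
Species balance (pure solvent in): dm/dt = −Q_out · m/V(t).
dm/m = −Q_out dt/(V₀ + 13.300 t); integrating gives ln(m/m₀) = −(Q_out/(Q_in−Q_out)) ln(V/V₀).
m = m₀ (V₀/V)^(Q_out/(Q_in−Q_out)) = 31.8 × (842/2664.1)^(1.4586) = 5.9259 g.
C = m/V = 5.9259/2664.1 = 0.0022244 g/L.

0.00222 g/L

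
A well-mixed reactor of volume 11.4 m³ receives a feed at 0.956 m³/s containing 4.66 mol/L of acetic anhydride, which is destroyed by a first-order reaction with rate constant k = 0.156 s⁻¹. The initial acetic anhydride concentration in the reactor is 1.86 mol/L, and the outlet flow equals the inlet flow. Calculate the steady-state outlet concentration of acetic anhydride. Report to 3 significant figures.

1.63 mol/L

Species balance: V dC/dt = Q C_in − Q C − k V C.
Steady state (dC/dt = 0): C_ss = Q C_in/(Q + kV) = C_in/(1 + kV/Q).
C_ss = 0.956·4.66/(0.956 + 0.156·11.4) = 4.4550/2.7344 = 1.6292 mol/L.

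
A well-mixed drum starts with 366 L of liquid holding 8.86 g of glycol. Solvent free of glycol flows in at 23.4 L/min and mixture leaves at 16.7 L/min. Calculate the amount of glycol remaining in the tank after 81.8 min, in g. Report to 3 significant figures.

0.905 g

Let m(t) be the amount of glycol. Volume: V(t) = V₀ + (Q_in − Q_out) t = 366 + 6.7000 t; V(81.8) = 914.06 L.
Solute balance: dm/dt = 0 − Q_out C = −Q_out m/V(t).
Separate: dm/m = −Q_out dt/V(t) ⇒ ln(m/m₀) = −(Q_out/(Q_in−Q_out)) ln(V/V₀).
m = m₀ (V₀/V)^(Q_out/(Q_in−Q_out)) = 8.86 × (366/914.06)^(2.4925) = 0.90504 g.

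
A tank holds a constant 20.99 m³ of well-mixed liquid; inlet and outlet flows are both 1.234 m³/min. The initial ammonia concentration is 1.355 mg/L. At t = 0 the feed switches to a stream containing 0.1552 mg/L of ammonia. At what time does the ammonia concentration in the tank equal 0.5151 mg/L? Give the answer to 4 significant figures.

Accumulation = in − out for the solute gives V dC/dt = Q(C_in − C), so τ = V/Q = 17.0097 min.
C(t) = C_in + (C₀ − C_in) e^(−t/τ). Set C = 0.5151 and solve for t:
e^(−t/τ) = (C − C_in)/(C₀ − C_in) = (0.5151 − 0.1552)/(1.355 − 0.1552) = 0.299967
t = −τ ln(…) = 17.0097 × 1.20408 = 20.4811 min.

20.48 min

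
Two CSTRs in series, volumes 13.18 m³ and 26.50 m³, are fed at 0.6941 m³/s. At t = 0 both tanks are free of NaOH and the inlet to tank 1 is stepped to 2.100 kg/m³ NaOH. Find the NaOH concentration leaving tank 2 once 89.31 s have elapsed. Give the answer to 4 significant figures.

Each tank obeys Vᵢ dCᵢ/dt = Q(Cᵢ₋₁ − Cᵢ), so τᵢ = Vᵢ/Q.
τ₁ = 13.18/0.6941 = 18.9886 s; τ₂ = 26.50/0.6941 = 38.1789 s.
Tank 1: C₁ = C_in(1 − e^(−t/τ₁)). Tank 2 (τ₁ ≠ τ₂): C₂ = C_in[1 − (τ₁ e^(−t/τ₁) − τ₂ e^(−t/τ₂))/(τ₁ − τ₂)].
At t = 89.31: e^(−t/τ₁) = 0.00906492, e^(−t/τ₂) = 0.0964001.
C₂ = 2.100·[1 − (18.9886·0.00906492 − 38.1789·0.0964001)/(-19.1903)] = 2.100·0.817183 = 1.71608 kg/m³.

1.716 kg/m³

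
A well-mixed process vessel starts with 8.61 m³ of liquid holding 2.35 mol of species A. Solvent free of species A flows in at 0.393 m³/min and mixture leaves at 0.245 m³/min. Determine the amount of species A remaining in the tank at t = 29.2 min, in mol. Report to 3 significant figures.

1.20 mol

Let m(t) be the amount of species A. Volume: V(t) = V₀ + (Q_in − Q_out) t = 8.61 + 0.14800 t; V(29.2) = 12.932 m³.
No species A enters, so dm/dt = −Q_out · (m/V).
Separate: dm/m = −Q_out dt/V(t) ⇒ ln(m/m₀) = −(Q_out/(Q_in−Q_out)) ln(V/V₀).
m = m₀ (V₀/V)^(Q_out/(Q_in−Q_out)) = 2.35 × (8.61/12.932)^(1.6554) = 1.1985 mol.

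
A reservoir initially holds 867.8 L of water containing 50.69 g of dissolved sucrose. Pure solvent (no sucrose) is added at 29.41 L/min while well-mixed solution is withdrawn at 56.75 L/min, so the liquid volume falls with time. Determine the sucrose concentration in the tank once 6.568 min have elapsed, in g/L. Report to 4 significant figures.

0.04552 g/L

Let m(t) be the amount of sucrose. Volume: V(t) = V₀ + (Q_in − Q_out) t = 867.8 − 27.3400 t; V(6.568) = 688.231 L.
Solute balance: dm/dt = 0 − Q_out C = −Q_out m/V(t).
Separate: dm/m = −Q_out dt/V(t) ⇒ ln(m/m₀) = −(Q_out/(Q_in−Q_out)) ln(V/V₀).
m = m₀ (V₀/V)^(Q_out/(Q_in−Q_out)) = 50.69 × (867.8/688.231)^(-2.07571) = 31.3277 g.
C = m/V = 31.3277/688.231 = 0.0455191 g/L.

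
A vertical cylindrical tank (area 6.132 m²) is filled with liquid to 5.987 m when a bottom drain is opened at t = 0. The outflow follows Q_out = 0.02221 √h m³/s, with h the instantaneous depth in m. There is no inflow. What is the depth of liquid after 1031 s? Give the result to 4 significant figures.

0.3361 m

Unsteady balance on liquid volume: A dh/dt = −0.02221 √h.
∫ h^(−1/2) dh = −(0.02221/A) ∫ dt, giving 2√h = 2√h₀ − (0.02221/A) t.
√h = √5.987 − 0.02221·1031/(2·6.132) = 2.44683 − 1.86713 = 0.579702.
h = 0.579702² = 0.336055 m.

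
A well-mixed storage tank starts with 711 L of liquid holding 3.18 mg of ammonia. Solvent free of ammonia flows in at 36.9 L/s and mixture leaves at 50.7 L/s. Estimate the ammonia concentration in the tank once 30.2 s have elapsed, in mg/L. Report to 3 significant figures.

Let m(t) be the amount of ammonia. Volume: V(t) = V₀ + (Q_in − Q_out) t = 711 − 13.800 t; V(30.2) = 294.24 L.
No ammonia enters, so dm/dt = −Q_out · (m/V).
Separate: dm/m = −Q_out dt/V(t) ⇒ ln(m/m₀) = −(Q_out/(Q_in−Q_out)) ln(V/V₀).
m = m₀ (V₀/V)^(Q_out/(Q_in−Q_out)) = 3.18 × (711/294.24)^(-3.6739) = 0.12437 mg.
C = m/V = 0.12437/294.24 = 0.00042267 mg/L.

0.000423 mg/L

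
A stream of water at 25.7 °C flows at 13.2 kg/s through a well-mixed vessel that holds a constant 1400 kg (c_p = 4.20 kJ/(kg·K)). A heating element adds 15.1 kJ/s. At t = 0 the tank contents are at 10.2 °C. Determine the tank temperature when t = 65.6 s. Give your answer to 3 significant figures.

17.5 °C

M c_p dT/dt = ṁ c_p (T_in − T) + Q̇.
Rearrange: dT/dt = (T_ss − T)/τ with τ = M/ṁ = 106.06 s and T_ss = T_in + Q̇/(ṁ c_p) = 25.972 °C.
Solution: T(t) = T_ss + (T₀ − T_ss) e^(−t/τ).
T(65.6) = 25.972 + (-15.772)·e^(−65.6/106.06) = 25.972 + (-15.772)·0.53874 = 17.475 °C.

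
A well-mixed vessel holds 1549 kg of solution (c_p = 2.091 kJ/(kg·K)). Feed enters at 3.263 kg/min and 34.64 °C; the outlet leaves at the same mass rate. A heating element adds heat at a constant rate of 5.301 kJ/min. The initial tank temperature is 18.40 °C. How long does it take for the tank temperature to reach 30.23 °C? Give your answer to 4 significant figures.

564.0 min

First-law balance (no shaft work): M c_p dT/dt = ṁ c_p (T_in − T) + 5.301.
τ = M/ṁ = 474.717 min; T_ss = T_in + Q̇/(ṁ c_p) = 35.4169 °C.
T(t) = T_ss + (T₀ − T_ss) e^(−t/τ). Set T = 30.23:
e^(−t/τ) = (30.23 − 35.4169)/(18.40 − 35.4169) = 0.304810
t = −474.717 · ln(0.304810) = 563.994 min.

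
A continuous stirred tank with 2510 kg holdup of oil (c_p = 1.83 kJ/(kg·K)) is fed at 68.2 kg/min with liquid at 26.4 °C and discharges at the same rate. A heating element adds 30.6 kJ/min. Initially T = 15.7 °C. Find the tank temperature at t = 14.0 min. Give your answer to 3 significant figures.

19.2 °C

Unsteady energy balance on the tank contents: M c_p dT/dt = ṁ c_p (T_in − T) + 30.6.
Rearrange: dT/dt = (T_ss − T)/τ with τ = M/ṁ = 36.804 min and T_ss = T_in + Q̇/(ṁ c_p) = 26.645 °C.
T approaches T_ss exponentially: T(t) = T_ss + (T₀ − T_ss) e^(−t/τ).
T(14.0) = 26.645 + (-10.945)·e^(−14.0/36.804) = 26.645 + (-10.945)·0.68359 = 19.163 °C.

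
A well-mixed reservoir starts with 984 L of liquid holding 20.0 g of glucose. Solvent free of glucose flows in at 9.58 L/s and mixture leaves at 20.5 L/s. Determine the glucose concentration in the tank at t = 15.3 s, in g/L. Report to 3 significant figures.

Total volume: dV/dt = Q_in − Q_out = -10.920 L/s, so V(t) = 984 − 10.920 t and V(15.3) = 816.92 L.
No glucose enters, so dm/dt = −Q_out · (m/V).
dm/m = −Q_out dt/(V₀ − 10.920 t); integrating gives ln(m/m₀) = −(Q_out/(Q_in−Q_out)) ln(V/V₀).
m = m₀ (V₀/V)^(Q_out/(Q_in−Q_out)) = 20.0 × (984/816.92)^(-1.8773) = 14.103 g.
C = m/V = 14.103/816.92 = 0.017264 g/L.

0.0173 g/L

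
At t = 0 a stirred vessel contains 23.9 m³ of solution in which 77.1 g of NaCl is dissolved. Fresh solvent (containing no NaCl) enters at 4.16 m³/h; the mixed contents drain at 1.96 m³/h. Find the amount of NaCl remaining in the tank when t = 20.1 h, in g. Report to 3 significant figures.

Let m(t) be the amount of NaCl. Volume: V(t) = V₀ + (Q_in − Q_out) t = 23.9 + 2.2000 t; V(20.1) = 68.120 m³.
Solute balance: dm/dt = 0 − Q_out C = −Q_out m/V(t).
Separate: dm/m = −Q_out dt/V(t) ⇒ ln(m/m₀) = −(Q_out/(Q_in−Q_out)) ln(V/V₀).
m = m₀ (V₀/V)^(Q_out/(Q_in−Q_out)) = 77.1 × (23.9/68.120)^(0.89091) = 30.325 g.

30.3 g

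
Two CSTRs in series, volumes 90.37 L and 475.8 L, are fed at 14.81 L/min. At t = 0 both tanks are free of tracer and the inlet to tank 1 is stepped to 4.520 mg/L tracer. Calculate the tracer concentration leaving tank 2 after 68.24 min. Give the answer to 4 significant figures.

Each tank obeys Vᵢ dCᵢ/dt = Q(Cᵢ₋₁ − Cᵢ), so τᵢ = Vᵢ/Q.
τ₁ = 90.37/14.81 = 6.10196 min; τ₂ = 475.8/14.81 = 32.1269 min.
Tank 1: C₁ = C_in(1 − e^(−t/τ₁)). Tank 2 (τ₁ ≠ τ₂): C₂ = C_in[1 − (τ₁ e^(−t/τ₁) − τ₂ e^(−t/τ₂))/(τ₁ − τ₂)].
At t = 68.24: e^(−t/τ₁) = 1.39045e-05, e^(−t/τ₂) = 0.119544.
C₂ = 4.520·[1 − (6.10196·1.39045e-05 − 32.1269·0.119544)/(-26.0250)] = 4.520·0.852431 = 3.85299 mg/L.

3.853 mg/L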